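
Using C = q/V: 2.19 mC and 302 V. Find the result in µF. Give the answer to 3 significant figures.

7.25 µF

(2.19e-3) / (302) = 0.0072517e-3 F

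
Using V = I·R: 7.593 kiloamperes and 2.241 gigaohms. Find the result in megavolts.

17015913 megavolts

7.593 × 10^3 × 2.241 × 10^9 = 17.015913 × 10^12 V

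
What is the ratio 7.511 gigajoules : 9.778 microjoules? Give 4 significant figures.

768200000000000

(7.511e9) / (9.778e-6) = 0.76815e15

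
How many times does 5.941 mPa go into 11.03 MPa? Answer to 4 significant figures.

1857000000

(11.03e6) / (5.941e-3) = 1.8566e9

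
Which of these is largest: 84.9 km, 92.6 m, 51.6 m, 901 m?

84.9 km

84.9 km = 84900 m
92.6 m = 92.6 m
51.6 m = 51.6 m
901 m = 901 m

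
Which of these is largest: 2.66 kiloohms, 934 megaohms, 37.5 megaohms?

2.66 kiloohms = 2660 ohms
934 megaohms = 934000000 ohms
37.5 megaohms = 37500000 ohms

934 megaohms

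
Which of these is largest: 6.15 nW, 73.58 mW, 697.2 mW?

6.15 nW = 0.00000000615 W
73.58 mW = 0.07358 W
697.2 mW = 0.6972 W

697.2 mW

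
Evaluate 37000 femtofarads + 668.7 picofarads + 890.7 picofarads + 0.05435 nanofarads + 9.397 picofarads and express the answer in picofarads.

1660.147 picofarads

In picofarads:
  37000 femtofarads = 37000 × 10^-3 picofarads = 37
  668.7 picofarads → 668.7
  890.7 picofarads → 890.7
  0.05435 nanofarads = 0.05435 × 10^3 picofarads = 54.35
  9.397 picofarads → 9.397
Sum: 37 + 668.7 + 890.7 + 54.35 + 9.397 = 1660.147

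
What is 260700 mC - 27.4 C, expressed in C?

In C:
  260700 mC = 260700 × 10⁻³ C = 260.7
  27.4 C → 27.4
Difference: 260.7 - 27.4 = 233.3

233.3 C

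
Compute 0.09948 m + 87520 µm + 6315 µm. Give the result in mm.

193.315 mm

In mm:
  0.09948 m = 0.09948e3 mm = 99.48
  87520 µm = 87520e-3 mm = 87.52
  6315 µm = 6315e-3 mm = 6.315
Sum: 99.48 + 87.52 + 6.315 = 193.315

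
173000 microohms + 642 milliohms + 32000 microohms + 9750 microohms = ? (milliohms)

856.75 milliohms

In milliohms:
  173000 microohms = 173000 × 10⁻³ milliohms = 173
  642 milliohms → 642
  32000 microohms = 32000 × 10⁻³ milliohms = 32
  9750 microohms = 9750 × 10⁻³ milliohms = 9.75
Sum: 173 + 642 + 32 + 9.75 = 856.75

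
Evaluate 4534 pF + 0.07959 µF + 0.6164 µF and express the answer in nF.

700.524 nF

In nF:
  4534 pF = 4534 × 10^-3 nF = 4.534
  0.07959 µF = 0.07959 × 10^3 nF = 79.59
  0.6164 µF = 0.6164 × 10^3 nF = 616.4
Sum: 4.534 + 79.59 + 616.4 = 700.524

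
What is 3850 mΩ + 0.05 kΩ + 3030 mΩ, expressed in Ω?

In Ω:
  3850 mΩ = 3850 × 10^-3 Ω = 3.85
  0.05 kΩ = 0.05 × 10^3 Ω = 50
  3030 mΩ = 3030 × 10^-3 Ω = 3.03
Sum: 3.85 + 50 + 3.03 = 56.88

56.88 Ω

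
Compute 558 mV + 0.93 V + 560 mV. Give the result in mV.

2048 mV

In mV:
  558 mV → 558
  0.93 V = 0.93e3 mV = 930
  560 mV → 560
Sum: 558 + 930 + 560 = 2048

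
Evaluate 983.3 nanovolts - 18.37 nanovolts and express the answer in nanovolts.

964.93 nanovolts

In nanovolts:
  983.3 nanovolts → 983.3
  18.37 nanovolts → 18.37
Difference: 983.3 - 18.37 = 964.93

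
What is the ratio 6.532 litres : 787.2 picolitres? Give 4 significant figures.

(6.532) / (787.2e-12) = 0.0082978e12

8298000000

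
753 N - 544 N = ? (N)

In N:
  753 N → 753
  544 N → 544
Difference: 753 - 544 = 209

209 N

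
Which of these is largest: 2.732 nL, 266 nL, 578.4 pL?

266 nL

2.732 nL = 0.000000002732 L
266 nL = 0.000000266 L
578.4 pL = 0.0000000005784 L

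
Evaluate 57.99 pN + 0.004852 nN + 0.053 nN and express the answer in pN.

115.842 pN

In pN:
  57.99 pN → 57.99
  0.004852 nN = 0.004852 × 10³ pN = 4.852
  0.053 nN = 0.053 × 10³ pN = 53
Sum: 57.99 + 4.852 + 53 = 115.842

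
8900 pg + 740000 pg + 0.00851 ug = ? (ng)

757.41 ng

In ng:
  8900 pg = 8900e-3 ng = 8.9
  740000 pg = 740000e-3 ng = 740
  0.00851 ug = 0.00851e3 ng = 8.51
Sum: 8.9 + 740 + 8.51 = 757.41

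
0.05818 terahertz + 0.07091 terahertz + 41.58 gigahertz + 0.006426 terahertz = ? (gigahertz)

In gigahertz:
  0.05818 terahertz = 0.05818 × 10^3 gigahertz = 58.18
  0.07091 terahertz = 0.07091 × 10^3 gigahertz = 70.91
  41.58 gigahertz → 41.58
  0.006426 terahertz = 0.006426 × 10^3 gigahertz = 6.426
Sum: 58.18 + 70.91 + 41.58 + 6.426 = 177.096

177.096 gigahertz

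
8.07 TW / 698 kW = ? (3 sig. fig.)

11600000

(8.07 × 10¹²) / (698 × 10³) = 0.01156 × 10⁹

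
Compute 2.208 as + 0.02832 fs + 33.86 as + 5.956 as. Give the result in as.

70.344 as

In as:
  2.208 as → 2.208
  0.02832 fs = 0.02832 × 10^3 as = 28.32
  33.86 as → 33.86
  5.956 as → 5.956
Sum: 2.208 + 28.32 + 33.86 + 5.956 = 70.344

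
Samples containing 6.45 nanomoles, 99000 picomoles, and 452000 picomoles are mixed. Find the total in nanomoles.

557.45 nanomoles

In nanomoles:
  6.45 nanomoles → 6.45
  99000 picomoles = 99000e-3 nanomoles = 99
  452000 picomoles = 452000e-3 nanomoles = 452
Sum: 6.45 + 99 + 452 = 557.45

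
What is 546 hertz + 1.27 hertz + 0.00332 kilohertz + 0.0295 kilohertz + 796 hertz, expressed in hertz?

1376.09 hertz

In hertz:
  546 hertz → 546
  1.27 hertz → 1.27
  0.00332 kilohertz = 0.00332 × 10^3 hertz = 3.32
  0.0295 kilohertz = 0.0295 × 10^3 hertz = 29.5
  796 hertz → 796
Sum: 546 + 1.27 + 3.32 + 29.5 + 796 = 1376.09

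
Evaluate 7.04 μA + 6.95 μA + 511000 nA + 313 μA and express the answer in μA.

In μA:
  7.04 μA → 7.04
  6.95 μA → 6.95
  511000 nA = 511000 × 10^-3 μA = 511
  313 μA → 313
Sum: 7.04 + 6.95 + 511 + 313 = 837.99

837.99 μA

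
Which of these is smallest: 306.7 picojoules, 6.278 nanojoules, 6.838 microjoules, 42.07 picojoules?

42.07 picojoules

306.7 picojoules = 0.0000000003067 joules
6.278 nanojoules = 0.000000006278 joules
6.838 microjoules = 0.000006838 joules
42.07 picojoules = 0.00000000004207 joules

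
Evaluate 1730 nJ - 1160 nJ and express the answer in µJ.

In µJ:
  1730 nJ = 1730 × 10⁻³ µJ = 1.73
  1160 nJ = 1160 × 10⁻³ µJ = 1.16
Difference: 1.73 - 1.16 = 0.57

0.57 µJ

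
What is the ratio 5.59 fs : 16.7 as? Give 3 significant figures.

(5.59 × 10⁻¹⁵) / (16.7 × 10⁻¹⁸) = 0.3347 × 10³

335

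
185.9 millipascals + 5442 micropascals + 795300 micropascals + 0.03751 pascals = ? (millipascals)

In millipascals:
  185.9 millipascals → 185.9
  5442 micropascals = 5442 × 10^-3 millipascals = 5.442
  795300 micropascals = 795300 × 10^-3 millipascals = 795.3
  0.03751 pascals = 0.03751 × 10^3 millipascals = 37.51
Sum: 185.9 + 5.442 + 795.3 + 37.51 = 1024.152

1024.152 millipascals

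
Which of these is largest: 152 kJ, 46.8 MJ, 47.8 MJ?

152 kJ = 152000 J
46.8 MJ = 46800000 J
47.8 MJ = 47800000 J

47.8 MJ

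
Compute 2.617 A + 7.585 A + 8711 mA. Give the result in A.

18.913 A

In A:
  2.617 A → 2.617
  7.585 A → 7.585
  8711 mA = 8711 × 10^-3 A = 8.711
Sum: 2.617 + 7.585 + 8.711 = 18.913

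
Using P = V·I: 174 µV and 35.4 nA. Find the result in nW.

0.0061596 nW

174 × 10⁻⁶ × 35.4 × 10⁻⁹ = 6159.6 × 10⁻¹⁵ W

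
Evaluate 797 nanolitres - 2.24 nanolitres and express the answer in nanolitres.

In nanolitres:
  797 nanolitres → 797
  2.24 nanolitres → 2.24
Difference: 797 - 2.24 = 794.76

794.76 nanolitres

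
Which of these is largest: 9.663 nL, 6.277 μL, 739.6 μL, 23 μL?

739.6 μL

9.663 nL = 0.000000009663 L
6.277 μL = 0.000006277 L
739.6 μL = 0.0007396 L
23 μL = 0.000023 L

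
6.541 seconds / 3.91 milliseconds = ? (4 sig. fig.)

1673

(6.541) / (3.91 × 10^-3) = 1.6729 × 10^3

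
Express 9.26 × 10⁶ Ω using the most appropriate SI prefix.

= 9.26 × 10⁶ Ω; 10⁶ is mega.

9.26 MΩ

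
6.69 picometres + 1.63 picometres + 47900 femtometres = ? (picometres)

In picometres:
  6.69 picometres → 6.69
  1.63 picometres → 1.63
  47900 femtometres = 47900 × 10^-3 picometres = 47.9
Sum: 6.69 + 1.63 + 47.9 = 56.22

56.22 picometres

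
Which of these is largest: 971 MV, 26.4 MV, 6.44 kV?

971 MV = 971000000 V
26.4 MV = 26400000 V
6.44 kV = 6440 V

971 MV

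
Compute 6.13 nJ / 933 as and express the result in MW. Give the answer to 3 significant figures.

(6.13 × 10⁻⁹) / (933 × 10⁻¹⁸) = 0.0065702 × 10⁹ W

6.57 MW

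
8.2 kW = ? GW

0.0000082 GW

kilo = 10³, giga = 10⁹; factor is 10⁻⁶.
8.2 × 10⁻⁶ = 0.0000082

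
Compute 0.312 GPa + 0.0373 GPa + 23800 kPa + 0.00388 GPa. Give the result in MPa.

376.98 MPa

In MPa:
  0.312 GPa = 0.312 × 10³ MPa = 312
  0.0373 GPa = 0.0373 × 10³ MPa = 37.3
  23800 kPa = 23800 × 10⁻³ MPa = 23.8
  0.00388 GPa = 0.00388 × 10³ MPa = 3.88
Sum: 312 + 37.3 + 23.8 + 3.88 = 376.98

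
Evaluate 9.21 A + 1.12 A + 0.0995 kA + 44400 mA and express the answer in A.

In A:
  9.21 A → 9.21
  1.12 A → 1.12
  0.0995 kA = 0.0995e3 A = 99.5
  44400 mA = 44400e-3 A = 44.4
Sum: 9.21 + 1.12 + 99.5 + 44.4 = 154.23

154.23 A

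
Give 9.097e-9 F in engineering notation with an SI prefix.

= 9.097e-9 F; 1e-9 is nano.

9.097 nF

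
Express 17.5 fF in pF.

0.0175 pF

femto = 10⁻¹⁵, pico = 10⁻¹²; factor is 10⁻³.
17.5 × 10⁻³ = 0.0175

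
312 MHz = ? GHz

0.312 GHz

mega = 10^6, giga = 10^9; factor is 10^-3.
312 × 10^-3 = 0.312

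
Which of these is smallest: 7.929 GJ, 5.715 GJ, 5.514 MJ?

5.514 MJ

7.929 GJ = 7929000000 J
5.715 GJ = 5715000000 J
5.514 MJ = 5514000 J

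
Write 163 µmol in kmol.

micro = 10⁻⁶, kilo = 10³; factor is 10⁻⁹.
163 × 10⁻⁹ = 0.000000163

0.000000163 kmol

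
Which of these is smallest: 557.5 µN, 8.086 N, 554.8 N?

557.5 µN

557.5 µN = 0.0005575 N
8.086 N = 8.086 N
554.8 N = 554.8 N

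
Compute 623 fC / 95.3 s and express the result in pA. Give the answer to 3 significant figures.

0.00654 pA

(623 × 10^-15) / (95.3) = 6.5373 × 10^-15 A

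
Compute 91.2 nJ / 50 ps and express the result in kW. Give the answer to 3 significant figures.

1.82 kW

(91.2 × 10⁻⁹) / (50 × 10⁻¹²) = 1.824 × 10³ W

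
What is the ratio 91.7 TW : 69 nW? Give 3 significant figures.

(91.7e12) / (69e-9) = 1.329e21

1330000000000000000000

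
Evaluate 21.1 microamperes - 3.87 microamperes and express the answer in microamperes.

In microamperes:
  21.1 microamperes → 21.1
  3.87 microamperes → 3.87
Difference: 21.1 - 3.87 = 17.23

17.23 microamperes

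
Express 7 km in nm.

kilo = 10³, nano = 10⁻⁹; factor is 10¹².
7 × 10¹² = 7000000000000

7000000000000 nm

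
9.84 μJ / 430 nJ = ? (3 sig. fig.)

22.9

(9.84e-6) / (430e-9) = 0.02288e3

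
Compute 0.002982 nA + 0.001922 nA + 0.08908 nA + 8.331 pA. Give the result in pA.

102.315 pA

In pA:
  0.002982 nA = 0.002982 × 10³ pA = 2.982
  0.001922 nA = 0.001922 × 10³ pA = 1.922
  0.08908 nA = 0.08908 × 10³ pA = 89.08
  8.331 pA → 8.331
Sum: 2.982 + 1.922 + 89.08 + 8.331 = 102.315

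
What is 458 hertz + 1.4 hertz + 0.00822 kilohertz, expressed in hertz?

In hertz:
  458 hertz → 458
  1.4 hertz → 1.4
  0.00822 kilohertz = 0.00822e3 hertz = 8.22
Sum: 458 + 1.4 + 8.22 = 467.62

467.62 hertz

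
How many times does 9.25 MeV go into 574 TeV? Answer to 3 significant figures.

62100000

(574 × 10¹²) / (9.25 × 10⁶) = 62.05 × 10⁶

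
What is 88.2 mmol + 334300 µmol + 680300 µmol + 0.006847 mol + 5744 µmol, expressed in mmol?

In mmol:
  88.2 mmol → 88.2
  334300 µmol = 334300 × 10^-3 mmol = 334.3
  680300 µmol = 680300 × 10^-3 mmol = 680.3
  0.006847 mol = 0.006847 × 10^3 mmol = 6.847
  5744 µmol = 5744 × 10^-3 mmol = 5.744
Sum: 88.2 + 334.3 + 680.3 + 6.847 + 5.744 = 1115.391

1115.391 mmol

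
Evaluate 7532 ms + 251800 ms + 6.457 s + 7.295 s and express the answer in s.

In s:
  7532 ms = 7532 × 10^-3 s = 7.532
  251800 ms = 251800 × 10^-3 s = 251.8
  6.457 s → 6.457
  7.295 s → 7.295
Sum: 7.532 + 251.8 + 6.457 + 7.295 = 273.084

273.084 s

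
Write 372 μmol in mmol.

micro = 1e-6, milli = 1e-3; factor is 1e-3.
372 × 1e-3 = 0.372

0.372 mmol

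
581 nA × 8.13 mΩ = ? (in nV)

581 × 10⁻⁹ × 8.13 × 10⁻³ = 4723.53 × 10⁻¹² V

4.72353 nV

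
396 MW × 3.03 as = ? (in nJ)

396 × 10⁶ × 3.03 × 10⁻¹⁸ = 1199.88 × 10⁻¹² J

1.19988 nJ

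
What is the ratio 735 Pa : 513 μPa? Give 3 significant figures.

(735) / (513e-6) = 1.433e6

1430000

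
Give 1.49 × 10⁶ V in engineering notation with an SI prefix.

1.49 MV

= 1.49 × 10⁶ V; 10⁶ is mega.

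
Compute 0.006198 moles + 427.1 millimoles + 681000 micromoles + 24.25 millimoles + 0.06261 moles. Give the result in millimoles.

In millimoles:
  0.006198 moles = 0.006198e3 millimoles = 6.198
  427.1 millimoles → 427.1
  681000 micromoles = 681000e-3 millimoles = 681
  24.25 millimoles → 24.25
  0.06261 moles = 0.06261e3 millimoles = 62.61
Sum: 6.198 + 427.1 + 681 + 24.25 + 62.61 = 1201.158

1201.158 millimoles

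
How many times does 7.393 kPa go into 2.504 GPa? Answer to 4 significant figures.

(2.504e9) / (7.393e3) = 0.3387e6

338700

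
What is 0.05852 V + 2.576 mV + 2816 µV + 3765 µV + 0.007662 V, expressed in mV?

75.339 mV

In mV:
  0.05852 V = 0.05852e3 mV = 58.52
  2.576 mV → 2.576
  2816 µV = 2816e-3 mV = 2.816
  3765 µV = 3765e-3 mV = 3.765
  0.007662 V = 0.007662e3 mV = 7.662
Sum: 58.52 + 2.576 + 2.816 + 3.765 + 7.662 = 75.339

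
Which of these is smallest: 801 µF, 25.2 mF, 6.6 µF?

801 µF = 0.000801 F
25.2 mF = 0.0252 F
6.6 µF = 0.0000066 F

6.6 µF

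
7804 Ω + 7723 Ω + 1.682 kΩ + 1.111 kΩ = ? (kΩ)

In kΩ:
  7804 Ω = 7804 × 10⁻³ kΩ = 7.804
  7723 Ω = 7723 × 10⁻³ kΩ = 7.723
  1.682 kΩ → 1.682
  1.111 kΩ → 1.111
Sum: 7.804 + 7.723 + 1.682 + 1.111 = 18.32

18.32 kΩ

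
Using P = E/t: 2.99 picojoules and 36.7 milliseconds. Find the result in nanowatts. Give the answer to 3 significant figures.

(2.99e-12) / (36.7e-3) = 0.081471e-9 W

0.0815 nanowatts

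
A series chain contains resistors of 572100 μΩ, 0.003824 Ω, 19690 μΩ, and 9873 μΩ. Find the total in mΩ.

605.487 mΩ

In mΩ:
  572100 μΩ = 572100e-3 mΩ = 572.1
  0.003824 Ω = 0.003824e3 mΩ = 3.824
  19690 μΩ = 19690e-3 mΩ = 19.69
  9873 μΩ = 9873e-3 mΩ = 9.873
Sum: 572.1 + 3.824 + 19.69 + 9.873 = 605.487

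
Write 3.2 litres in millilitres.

(no prefix) = 10⁰, milli = 10⁻³; factor is 10³.
3.2 × 10³ = 3200

3200 millilitres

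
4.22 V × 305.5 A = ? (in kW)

4.22 × 305.5 = 1289.21 W

1.28921 kW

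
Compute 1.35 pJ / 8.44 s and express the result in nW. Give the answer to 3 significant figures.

(1.35e-12) / (8.44) = 0.15995e-12 W

0.000160 nW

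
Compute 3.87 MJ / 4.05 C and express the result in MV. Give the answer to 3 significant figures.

(3.87 × 10⁶) / (4.05) = 0.95556 × 10⁶ V

0.956 MV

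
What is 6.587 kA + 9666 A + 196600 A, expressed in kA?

In kA:
  6.587 kA → 6.587
  9666 A = 9666 × 10⁻³ kA = 9.666
  196600 A = 196600 × 10⁻³ kA = 196.6
Sum: 6.587 + 9.666 + 196.6 = 212.853

212.853 kA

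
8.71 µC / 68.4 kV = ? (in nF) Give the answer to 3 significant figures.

0.127 nF

(8.71 × 10^-6) / (68.4 × 10^3) = 0.12734 × 10^-9 F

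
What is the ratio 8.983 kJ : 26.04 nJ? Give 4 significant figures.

345000000000

(8.983 × 10³) / (26.04 × 10⁻⁹) = 0.34497 × 10¹²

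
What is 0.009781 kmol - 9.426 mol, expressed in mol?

0.355 mol

In mol:
  0.009781 kmol = 0.009781 × 10^3 mol = 9.781
  9.426 mol → 9.426
Difference: 9.781 - 9.426 = 0.355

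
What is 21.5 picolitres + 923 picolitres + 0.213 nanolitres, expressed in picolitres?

In picolitres:
  21.5 picolitres → 21.5
  923 picolitres → 923
  0.213 nanolitres = 0.213 × 10³ picolitres = 213
Sum: 21.5 + 923 + 213 = 1157.5

1157.5 picolitres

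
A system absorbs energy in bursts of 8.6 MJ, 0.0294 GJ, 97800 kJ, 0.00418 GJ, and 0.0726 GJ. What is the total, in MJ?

212.58 MJ

In MJ:
  8.6 MJ → 8.6
  0.0294 GJ = 0.0294 × 10³ MJ = 29.4
  97800 kJ = 97800 × 10⁻³ MJ = 97.8
  0.00418 GJ = 0.00418 × 10³ MJ = 4.18
  0.0726 GJ = 0.0726 × 10³ MJ = 72.6
Sum: 8.6 + 29.4 + 97.8 + 4.18 + 72.6 = 212.58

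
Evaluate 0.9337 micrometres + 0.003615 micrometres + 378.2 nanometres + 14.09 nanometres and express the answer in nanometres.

In nanometres:
  0.9337 micrometres = 0.9337e3 nanometres = 933.7
  0.003615 micrometres = 0.003615e3 nanometres = 3.615
  378.2 nanometres → 378.2
  14.09 nanometres → 14.09
Sum: 933.7 + 3.615 + 378.2 + 14.09 = 1329.605

1329.605 nanometres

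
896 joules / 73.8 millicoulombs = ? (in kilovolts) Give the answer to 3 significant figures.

(896) / (73.8 × 10^-3) = 12.141 × 10^3 V

12.1 kilovolts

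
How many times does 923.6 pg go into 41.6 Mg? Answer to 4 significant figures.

45040000000000000

(41.6 × 10⁶) / (923.6 × 10⁻¹²) = 0.045041 × 10¹⁸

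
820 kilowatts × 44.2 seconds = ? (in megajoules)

820 × 10³ × 44.2 = 36244 × 10³ J

36.244 megajoules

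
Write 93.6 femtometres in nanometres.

0.0000936 nanometres

femto = 10^-15, nano = 10^-9; factor is 10^-6.
93.6 × 10^-6 = 0.0000936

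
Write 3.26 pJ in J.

0.00000000000326 J

pico = 10^-12, (no prefix) = 10^0; factor is 10^-12.
3.26 × 10^-12 = 0.00000000000326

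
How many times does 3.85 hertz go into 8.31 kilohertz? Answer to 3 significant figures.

2160

(8.31 × 10³) / (3.85) = 2.158 × 10³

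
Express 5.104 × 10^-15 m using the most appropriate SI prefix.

5.104 fm

= 5.104 × 10^-15 m; 10^-15 is femto.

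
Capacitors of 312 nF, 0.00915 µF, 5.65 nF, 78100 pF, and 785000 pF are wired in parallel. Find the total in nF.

1189.9 nF

In nF:
  312 nF → 312
  0.00915 µF = 0.00915 × 10^3 nF = 9.15
  5.65 nF → 5.65
  78100 pF = 78100 × 10^-3 nF = 78.1
  785000 pF = 785000 × 10^-3 nF = 785
Sum: 312 + 9.15 + 5.65 + 78.1 + 785 = 1189.9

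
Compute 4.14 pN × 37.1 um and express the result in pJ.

0.000153594 pJ

4.14e-12 × 37.1e-6 = 153.594e-18 J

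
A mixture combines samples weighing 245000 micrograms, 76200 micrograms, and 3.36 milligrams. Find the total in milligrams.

324.56 milligrams

In milligrams:
  245000 micrograms = 245000 × 10^-3 milligrams = 245
  76200 micrograms = 76200 × 10^-3 milligrams = 76.2
  3.36 milligrams → 3.36
Sum: 245 + 76.2 + 3.36 = 324.56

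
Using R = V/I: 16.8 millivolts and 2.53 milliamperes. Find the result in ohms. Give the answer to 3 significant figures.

6.64 ohms

(16.8 × 10^-3) / (2.53 × 10^-3) = 6.6403 Ω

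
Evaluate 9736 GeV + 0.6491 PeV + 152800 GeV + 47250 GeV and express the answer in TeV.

In TeV:
  9736 GeV = 9736 × 10^-3 TeV = 9.736
  0.6491 PeV = 0.6491 × 10^3 TeV = 649.1
  152800 GeV = 152800 × 10^-3 TeV = 152.8
  47250 GeV = 47250 × 10^-3 TeV = 47.25
Sum: 9.736 + 649.1 + 152.8 + 47.25 = 858.886

858.886 TeV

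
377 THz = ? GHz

tera = 10¹², giga = 10⁹; factor is 10³.
377 × 10³ = 377000

377000 GHz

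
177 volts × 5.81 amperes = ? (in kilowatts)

177 × 5.81 = 1028.37 W

1.02837 kilowatts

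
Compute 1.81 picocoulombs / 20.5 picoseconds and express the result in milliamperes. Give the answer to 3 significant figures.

(1.81 × 10⁻¹²) / (20.5 × 10⁻¹²) = 0.088293 A

88.3 milliamperes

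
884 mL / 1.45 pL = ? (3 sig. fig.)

610000000000

(884e-3) / (1.45e-12) = 609.7e9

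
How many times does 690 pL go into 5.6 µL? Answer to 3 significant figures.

8120

(5.6e-6) / (690e-12) = 0.008116e6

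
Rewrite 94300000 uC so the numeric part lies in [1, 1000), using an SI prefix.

94.3 C

= 94.3 C; mantissa already in [1, 1000).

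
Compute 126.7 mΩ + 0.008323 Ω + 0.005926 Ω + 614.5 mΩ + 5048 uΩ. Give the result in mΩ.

In mΩ:
  126.7 mΩ → 126.7
  0.008323 Ω = 0.008323e3 mΩ = 8.323
  0.005926 Ω = 0.005926e3 mΩ = 5.926
  614.5 mΩ → 614.5
  5048 uΩ = 5048e-3 mΩ = 5.048
Sum: 126.7 + 8.323 + 5.926 + 614.5 + 5.048 = 760.497

760.497 mΩ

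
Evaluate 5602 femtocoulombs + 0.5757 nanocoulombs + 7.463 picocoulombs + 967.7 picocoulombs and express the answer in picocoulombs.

1556.465 picocoulombs

In picocoulombs:
  5602 femtocoulombs = 5602 × 10⁻³ picocoulombs = 5.602
  0.5757 nanocoulombs = 0.5757 × 10³ picocoulombs = 575.7
  7.463 picocoulombs → 7.463
  967.7 picocoulombs → 967.7
Sum: 5.602 + 575.7 + 7.463 + 967.7 = 1556.465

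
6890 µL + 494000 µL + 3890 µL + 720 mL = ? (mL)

In mL:
  6890 µL = 6890e-3 mL = 6.89
  494000 µL = 494000e-3 mL = 494
  3890 µL = 3890e-3 mL = 3.89
  720 mL → 720
Sum: 6.89 + 494 + 3.89 + 720 = 1224.78

1224.78 mL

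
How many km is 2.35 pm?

0.00000000000000235 km

pico = 1e-12, kilo = 1e3; factor is 1e-15.
2.35 × 1e-15 = 0.00000000000000235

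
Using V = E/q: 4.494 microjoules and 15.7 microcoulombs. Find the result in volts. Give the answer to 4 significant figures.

0.2862 volts

(4.494 × 10⁻⁶) / (15.7 × 10⁻⁶) = 0.286242 V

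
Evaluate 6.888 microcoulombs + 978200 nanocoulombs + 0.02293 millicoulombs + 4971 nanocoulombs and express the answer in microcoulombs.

1012.989 microcoulombs

In microcoulombs:
  6.888 microcoulombs → 6.888
  978200 nanocoulombs = 978200 × 10⁻³ microcoulombs = 978.2
  0.02293 millicoulombs = 0.02293 × 10³ microcoulombs = 22.93
  4971 nanocoulombs = 4971 × 10⁻³ microcoulombs = 4.971
Sum: 6.888 + 978.2 + 22.93 + 4.971 = 1012.989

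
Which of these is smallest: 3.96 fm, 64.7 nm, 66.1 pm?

3.96 fm = 0.00000000000000396 m
64.7 nm = 0.0000000647 m
66.1 pm = 0.0000000000661 m

3.96 fm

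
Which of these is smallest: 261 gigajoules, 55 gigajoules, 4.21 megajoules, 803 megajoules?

261 gigajoules = 261000000000 joules
55 gigajoules = 55000000000 joules
4.21 megajoules = 4210000 joules
803 megajoules = 803000000 joules

4.21 megajoules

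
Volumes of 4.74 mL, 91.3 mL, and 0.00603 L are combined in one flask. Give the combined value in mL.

102.07 mL

In mL:
  4.74 mL → 4.74
  91.3 mL → 91.3
  0.00603 L = 0.00603 × 10³ mL = 6.03
Sum: 4.74 + 91.3 + 6.03 = 102.07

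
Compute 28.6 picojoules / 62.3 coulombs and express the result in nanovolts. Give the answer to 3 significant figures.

0.000459 nanovolts

(28.6e-12) / (62.3) = 0.45907e-12 V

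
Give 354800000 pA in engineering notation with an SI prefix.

= 354.8 × 10^-6 A; 10^-6 is micro.

354.8 μA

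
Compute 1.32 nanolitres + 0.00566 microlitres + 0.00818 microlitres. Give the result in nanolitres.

In nanolitres:
  1.32 nanolitres → 1.32
  0.00566 microlitres = 0.00566 × 10^3 nanolitres = 5.66
  0.00818 microlitres = 0.00818 × 10^3 nanolitres = 8.18
Sum: 1.32 + 5.66 + 8.18 = 15.16

15.16 nanolitres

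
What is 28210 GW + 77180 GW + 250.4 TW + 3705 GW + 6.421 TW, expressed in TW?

In TW:
  28210 GW = 28210 × 10⁻³ TW = 28.21
  77180 GW = 77180 × 10⁻³ TW = 77.18
  250.4 TW → 250.4
  3705 GW = 3705 × 10⁻³ TW = 3.705
  6.421 TW → 6.421
Sum: 28.21 + 77.18 + 250.4 + 3.705 + 6.421 = 365.916

365.916 TW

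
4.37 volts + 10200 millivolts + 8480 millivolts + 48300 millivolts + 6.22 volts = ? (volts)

77.57 volts

In volts:
  4.37 volts → 4.37
  10200 millivolts = 10200 × 10^-3 volts = 10.2
  8480 millivolts = 8480 × 10^-3 volts = 8.48
  48300 millivolts = 48300 × 10^-3 volts = 48.3
  6.22 volts → 6.22
Sum: 4.37 + 10.2 + 8.48 + 48.3 + 6.22 = 77.57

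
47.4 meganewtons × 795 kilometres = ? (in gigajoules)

47.4 × 10^6 × 795 × 10^3 = 37683 × 10^9 J

37683 gigajoules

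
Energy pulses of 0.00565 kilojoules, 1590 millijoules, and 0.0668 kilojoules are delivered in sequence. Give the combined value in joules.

74.04 joules

In joules:
  0.00565 kilojoules = 0.00565 × 10^3 joules = 5.65
  1590 millijoules = 1590 × 10^-3 joules = 1.59
  0.0668 kilojoules = 0.0668 × 10^3 joules = 66.8
Sum: 5.65 + 1.59 + 66.8 = 74.04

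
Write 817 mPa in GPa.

milli = 1e-3, giga = 1e9; factor is 1e-12.
817 × 1e-12 = 0.000000000817

0.000000000817 GPa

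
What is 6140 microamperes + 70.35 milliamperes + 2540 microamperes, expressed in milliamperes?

79.03 milliamperes

In milliamperes:
  6140 microamperes = 6140 × 10⁻³ milliamperes = 6.14
  70.35 milliamperes → 70.35
  2540 microamperes = 2540 × 10⁻³ milliamperes = 2.54
Sum: 6.14 + 70.35 + 2.54 = 79.03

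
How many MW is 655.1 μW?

micro = 10⁻⁶, mega = 10⁶; factor is 10⁻¹².
655.1 × 10⁻¹² = 0.0000000006551

0.0000000006551 MW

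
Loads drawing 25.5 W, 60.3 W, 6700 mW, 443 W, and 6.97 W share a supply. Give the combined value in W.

In W:
  25.5 W → 25.5
  60.3 W → 60.3
  6700 mW = 6700 × 10^-3 W = 6.7
  443 W → 443
  6.97 W → 6.97
Sum: 25.5 + 60.3 + 6.7 + 443 + 6.97 = 542.47

542.47 W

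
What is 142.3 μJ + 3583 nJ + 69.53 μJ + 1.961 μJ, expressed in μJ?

217.374 μJ

In μJ:
  142.3 μJ → 142.3
  3583 nJ = 3583 × 10^-3 μJ = 3.583
  69.53 μJ → 69.53
  1.961 μJ → 1.961
Sum: 142.3 + 3.583 + 69.53 + 1.961 = 217.374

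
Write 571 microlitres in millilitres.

0.571 millilitres

micro = 10^-6, milli = 10^-3; factor is 10^-3.
571 × 10^-3 = 0.571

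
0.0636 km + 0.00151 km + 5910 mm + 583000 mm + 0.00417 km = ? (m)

In m:
  0.0636 km = 0.0636e3 m = 63.6
  0.00151 km = 0.00151e3 m = 1.51
  5910 mm = 5910e-3 m = 5.91
  583000 mm = 583000e-3 m = 583
  0.00417 km = 0.00417e3 m = 4.17
Sum: 63.6 + 1.51 + 5.91 + 583 + 4.17 = 658.19

658.19 m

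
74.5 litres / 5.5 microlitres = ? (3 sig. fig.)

13500000

(74.5) / (5.5 × 10^-6) = 13.55 × 10^6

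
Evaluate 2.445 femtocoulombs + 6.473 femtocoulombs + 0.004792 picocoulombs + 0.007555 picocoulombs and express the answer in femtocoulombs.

In femtocoulombs:
  2.445 femtocoulombs → 2.445
  6.473 femtocoulombs → 6.473
  0.004792 picocoulombs = 0.004792e3 femtocoulombs = 4.792
  0.007555 picocoulombs = 0.007555e3 femtocoulombs = 7.555
Sum: 2.445 + 6.473 + 4.792 + 7.555 = 21.265

21.265 femtocoulombs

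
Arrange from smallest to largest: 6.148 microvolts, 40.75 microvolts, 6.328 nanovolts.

6.328 nanovolts < 6.148 microvolts < 40.75 microvolts

6.148 microvolts = 0.000006148 volts
40.75 microvolts = 0.00004075 volts
6.328 nanovolts = 0.000000006328 volts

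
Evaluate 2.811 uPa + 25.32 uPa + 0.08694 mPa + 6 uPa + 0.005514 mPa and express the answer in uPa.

126.585 uPa

In uPa:
  2.811 uPa → 2.811
  25.32 uPa → 25.32
  0.08694 mPa = 0.08694e3 uPa = 86.94
  6 uPa → 6
  0.005514 mPa = 0.005514e3 uPa = 5.514
Sum: 2.811 + 25.32 + 86.94 + 6 + 5.514 = 126.585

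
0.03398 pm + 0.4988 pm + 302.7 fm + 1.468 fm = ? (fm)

836.948 fm

In fm:
  0.03398 pm = 0.03398 × 10³ fm = 33.98
  0.4988 pm = 0.4988 × 10³ fm = 498.8
  302.7 fm → 302.7
  1.468 fm → 1.468
Sum: 33.98 + 498.8 + 302.7 + 1.468 = 836.948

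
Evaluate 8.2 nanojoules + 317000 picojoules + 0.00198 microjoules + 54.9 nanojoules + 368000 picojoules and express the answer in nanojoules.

750.08 nanojoules

In nanojoules:
  8.2 nanojoules → 8.2
  317000 picojoules = 317000 × 10^-3 nanojoules = 317
  0.00198 microjoules = 0.00198 × 10^3 nanojoules = 1.98
  54.9 nanojoules → 54.9
  368000 picojoules = 368000 × 10^-3 nanojoules = 368
Sum: 8.2 + 317 + 1.98 + 54.9 + 368 = 750.08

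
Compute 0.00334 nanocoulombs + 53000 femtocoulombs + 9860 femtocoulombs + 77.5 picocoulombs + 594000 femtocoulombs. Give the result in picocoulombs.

737.7 picocoulombs

In picocoulombs:
  0.00334 nanocoulombs = 0.00334 × 10^3 picocoulombs = 3.34
  53000 femtocoulombs = 53000 × 10^-3 picocoulombs = 53
  9860 femtocoulombs = 9860 × 10^-3 picocoulombs = 9.86
  77.5 picocoulombs → 77.5
  594000 femtocoulombs = 594000 × 10^-3 picocoulombs = 594
Sum: 3.34 + 53 + 9.86 + 77.5 + 594 = 737.7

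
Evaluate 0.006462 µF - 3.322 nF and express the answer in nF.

In nF:
  0.006462 µF = 0.006462 × 10³ nF = 6.462
  3.322 nF → 3.322
Difference: 6.462 - 3.322 = 3.14

3.14 nF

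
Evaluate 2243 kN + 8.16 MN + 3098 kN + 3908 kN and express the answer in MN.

17.409 MN

In MN:
  2243 kN = 2243 × 10⁻³ MN = 2.243
  8.16 MN → 8.16
  3098 kN = 3098 × 10⁻³ MN = 3.098
  3908 kN = 3908 × 10⁻³ MN = 3.908
Sum: 2.243 + 8.16 + 3.098 + 3.908 = 17.409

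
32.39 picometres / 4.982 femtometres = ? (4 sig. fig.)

6501

(32.39 × 10⁻¹²) / (4.982 × 10⁻¹⁵) = 6.5014 × 10³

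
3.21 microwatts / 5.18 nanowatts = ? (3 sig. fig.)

(3.21e-6) / (5.18e-9) = 0.6197e3

620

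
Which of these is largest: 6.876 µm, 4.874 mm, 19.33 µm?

6.876 µm = 0.000006876 m
4.874 mm = 0.004874 m
19.33 µm = 0.00001933 m

4.874 mm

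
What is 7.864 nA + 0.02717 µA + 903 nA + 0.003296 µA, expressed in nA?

In nA:
  7.864 nA → 7.864
  0.02717 µA = 0.02717e3 nA = 27.17
  903 nA → 903
  0.003296 µA = 0.003296e3 nA = 3.296
Sum: 7.864 + 27.17 + 903 + 3.296 = 941.33

941.33 nA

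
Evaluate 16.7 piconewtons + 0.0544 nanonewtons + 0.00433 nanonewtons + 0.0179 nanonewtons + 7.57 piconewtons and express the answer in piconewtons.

In piconewtons:
  16.7 piconewtons → 16.7
  0.0544 nanonewtons = 0.0544 × 10³ piconewtons = 54.4
  0.00433 nanonewtons = 0.00433 × 10³ piconewtons = 4.33
  0.0179 nanonewtons = 0.0179 × 10³ piconewtons = 17.9
  7.57 piconewtons → 7.57
Sum: 16.7 + 54.4 + 4.33 + 17.9 + 7.57 = 100.9

100.9 piconewtons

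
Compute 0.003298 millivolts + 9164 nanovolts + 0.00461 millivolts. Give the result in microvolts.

In microvolts:
  0.003298 millivolts = 0.003298 × 10³ microvolts = 3.298
  9164 nanovolts = 9164 × 10⁻³ microvolts = 9.164
  0.00461 millivolts = 0.00461 × 10³ microvolts = 4.61
Sum: 3.298 + 9.164 + 4.61 = 17.072

17.072 microvolts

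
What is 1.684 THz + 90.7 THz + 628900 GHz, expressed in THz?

In THz:
  1.684 THz → 1.684
  90.7 THz → 90.7
  628900 GHz = 628900e-3 THz = 628.9
Sum: 1.684 + 90.7 + 628.9 = 721.284

721.284 THz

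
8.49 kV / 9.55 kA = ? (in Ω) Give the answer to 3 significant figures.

0.889 Ω

(8.49 × 10^3) / (9.55 × 10^3) = 0.88901 Ω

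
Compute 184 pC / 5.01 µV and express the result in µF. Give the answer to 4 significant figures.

(184 × 10⁻¹²) / (5.01 × 10⁻⁶) = 36.7265 × 10⁻⁶ F

36.73 µF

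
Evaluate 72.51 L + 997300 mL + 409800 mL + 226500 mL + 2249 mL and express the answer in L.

1708.359 L

In L:
  72.51 L → 72.51
  997300 mL = 997300 × 10⁻³ L = 997.3
  409800 mL = 409800 × 10⁻³ L = 409.8
  226500 mL = 226500 × 10⁻³ L = 226.5
  2249 mL = 2249 × 10⁻³ L = 2.249
Sum: 72.51 + 997.3 + 409.8 + 226.5 + 2.249 = 1708.359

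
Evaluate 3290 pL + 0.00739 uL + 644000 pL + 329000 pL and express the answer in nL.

983.68 nL

In nL:
  3290 pL = 3290e-3 nL = 3.29
  0.00739 uL = 0.00739e3 nL = 7.39
  644000 pL = 644000e-3 nL = 644
  329000 pL = 329000e-3 nL = 329
Sum: 3.29 + 7.39 + 644 + 329 = 983.68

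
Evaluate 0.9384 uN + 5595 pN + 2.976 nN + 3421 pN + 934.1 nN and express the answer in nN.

In nN:
  0.9384 uN = 0.9384e3 nN = 938.4
  5595 pN = 5595e-3 nN = 5.595
  2.976 nN → 2.976
  3421 pN = 3421e-3 nN = 3.421
  934.1 nN → 934.1
Sum: 938.4 + 5.595 + 2.976 + 3.421 + 934.1 = 1884.492

1884.492 nN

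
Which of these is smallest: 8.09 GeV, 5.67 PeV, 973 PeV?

8.09 GeV

8.09 GeV = 8090000000 eV
5.67 PeV = 5670000000000000 eV
973 PeV = 973000000000000000 eV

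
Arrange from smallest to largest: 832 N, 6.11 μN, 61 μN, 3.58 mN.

832 N = 832 N
6.11 μN = 0.00000611 N
61 μN = 0.000061 N
3.58 mN = 0.00358 N

6.11 μN < 61 μN < 3.58 mN < 832 N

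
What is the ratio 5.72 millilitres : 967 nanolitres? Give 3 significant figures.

5920

(5.72e-3) / (967e-9) = 0.005915e6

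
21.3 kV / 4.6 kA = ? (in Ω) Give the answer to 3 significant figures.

4.63 Ω

(21.3 × 10³) / (4.6 × 10³) = 4.6304 Ω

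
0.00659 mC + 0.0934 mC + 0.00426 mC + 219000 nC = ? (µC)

323.25 µC

In µC:
  0.00659 mC = 0.00659 × 10³ µC = 6.59
  0.0934 mC = 0.0934 × 10³ µC = 93.4
  0.00426 mC = 0.00426 × 10³ µC = 4.26
  219000 nC = 219000 × 10⁻³ µC = 219
Sum: 6.59 + 93.4 + 4.26 + 219 = 323.25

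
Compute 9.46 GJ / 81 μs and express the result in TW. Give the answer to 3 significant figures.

(9.46 × 10^9) / (81 × 10^-6) = 0.11679 × 10^15 W

117 TW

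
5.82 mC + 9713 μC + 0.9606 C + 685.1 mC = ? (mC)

1661.233 mC

In mC:
  5.82 mC → 5.82
  9713 μC = 9713 × 10⁻³ mC = 9.713
  0.9606 C = 0.9606 × 10³ mC = 960.6
  685.1 mC → 685.1
Sum: 5.82 + 9.713 + 960.6 + 685.1 = 1661.233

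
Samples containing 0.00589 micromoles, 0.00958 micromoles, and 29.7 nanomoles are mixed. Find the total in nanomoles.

In nanomoles:
  0.00589 micromoles = 0.00589 × 10³ nanomoles = 5.89
  0.00958 micromoles = 0.00958 × 10³ nanomoles = 9.58
  29.7 nanomoles → 29.7
Sum: 5.89 + 9.58 + 29.7 = 45.17

45.17 nanomoles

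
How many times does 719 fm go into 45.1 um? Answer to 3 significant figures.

62700000

(45.1e-6) / (719e-15) = 0.06273e9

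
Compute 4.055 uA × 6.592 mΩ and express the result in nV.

26.73056 nV

4.055 × 10⁻⁶ × 6.592 × 10⁻³ = 26.73056 × 10⁻⁹ V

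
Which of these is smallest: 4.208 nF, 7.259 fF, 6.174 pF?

7.259 fF

4.208 nF = 0.000000004208 F
7.259 fF = 0.000000000000007259 F
6.174 pF = 0.000000000006174 F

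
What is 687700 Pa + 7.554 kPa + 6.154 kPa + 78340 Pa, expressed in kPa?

779.748 kPa

In kPa:
  687700 Pa = 687700e-3 kPa = 687.7
  7.554 kPa → 7.554
  6.154 kPa → 6.154
  78340 Pa = 78340e-3 kPa = 78.34
Sum: 687.7 + 7.554 + 6.154 + 78.34 = 779.748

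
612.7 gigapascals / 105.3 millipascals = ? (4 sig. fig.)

(612.7 × 10^9) / (105.3 × 10^-3) = 5.8186 × 10^12

5819000000000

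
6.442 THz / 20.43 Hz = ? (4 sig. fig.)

315300000000

(6.442e12) / (20.43) = 0.31532e12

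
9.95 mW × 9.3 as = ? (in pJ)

9.95 × 10^-3 × 9.3 × 10^-18 = 92.535 × 10^-21 J

0.000000092535 pJ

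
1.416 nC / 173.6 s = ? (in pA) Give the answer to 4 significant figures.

8.157 pA

(1.416e-9) / (173.6) = 0.00815668e-9 A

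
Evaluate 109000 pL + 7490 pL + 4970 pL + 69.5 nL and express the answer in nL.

In nL:
  109000 pL = 109000e-3 nL = 109
  7490 pL = 7490e-3 nL = 7.49
  4970 pL = 4970e-3 nL = 4.97
  69.5 nL → 69.5
Sum: 109 + 7.49 + 4.97 + 69.5 = 190.96

190.96 nL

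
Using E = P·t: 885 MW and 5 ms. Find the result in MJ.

4.425 MJ

885 × 10^6 × 5 × 10^-3 = 4425 × 10^3 J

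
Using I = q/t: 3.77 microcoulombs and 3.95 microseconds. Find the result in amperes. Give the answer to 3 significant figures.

(3.77e-6) / (3.95e-6) = 0.95443 A

0.954 amperes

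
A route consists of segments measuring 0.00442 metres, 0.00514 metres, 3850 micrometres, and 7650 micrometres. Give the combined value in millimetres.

In millimetres:
  0.00442 metres = 0.00442 × 10³ millimetres = 4.42
  0.00514 metres = 0.00514 × 10³ millimetres = 5.14
  3850 micrometres = 3850 × 10⁻³ millimetres = 3.85
  7650 micrometres = 7650 × 10⁻³ millimetres = 7.65
Sum: 4.42 + 5.14 + 3.85 + 7.65 = 21.06

21.06 millimetres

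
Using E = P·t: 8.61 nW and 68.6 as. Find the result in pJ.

8.61e-9 × 68.6e-18 = 590.646e-27 J

0.000000000000590646 pJ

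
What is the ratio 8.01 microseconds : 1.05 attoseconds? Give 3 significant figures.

(8.01e-6) / (1.05e-18) = 7.629e12

7630000000000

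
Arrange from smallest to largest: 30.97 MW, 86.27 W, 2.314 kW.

86.27 W < 2.314 kW < 30.97 MW

30.97 MW = 30970000 W
86.27 W = 86.27 W
2.314 kW = 2314 W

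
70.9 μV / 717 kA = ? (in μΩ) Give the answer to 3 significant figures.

(70.9e-6) / (717e3) = 0.098884e-9 Ω

0.0000989 μΩ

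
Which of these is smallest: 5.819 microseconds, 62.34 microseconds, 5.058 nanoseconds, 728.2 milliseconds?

5.819 microseconds = 0.000005819 seconds
62.34 microseconds = 0.00006234 seconds
5.058 nanoseconds = 0.000000005058 seconds
728.2 milliseconds = 0.7282 seconds

5.058 nanoseconds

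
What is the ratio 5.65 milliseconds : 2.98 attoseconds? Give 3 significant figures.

(5.65e-3) / (2.98e-18) = 1.896e15

1900000000000000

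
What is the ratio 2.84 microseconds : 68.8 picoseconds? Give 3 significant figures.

41300

(2.84 × 10^-6) / (68.8 × 10^-12) = 0.04128 × 10^6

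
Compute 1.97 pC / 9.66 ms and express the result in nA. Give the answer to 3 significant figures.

0.204 nA

(1.97e-12) / (9.66e-3) = 0.20393e-9 A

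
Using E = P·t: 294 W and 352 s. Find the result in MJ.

0.103488 MJ

294 × 352 = 103488 J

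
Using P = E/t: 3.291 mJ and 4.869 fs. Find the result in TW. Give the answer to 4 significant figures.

0.6759 TW

(3.291 × 10⁻³) / (4.869 × 10⁻¹⁵) = 0.675909 × 10¹² W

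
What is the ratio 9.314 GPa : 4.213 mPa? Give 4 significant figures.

(9.314 × 10⁹) / (4.213 × 10⁻³) = 2.2108 × 10¹²

2211000000000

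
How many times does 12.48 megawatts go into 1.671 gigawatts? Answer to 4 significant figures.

133.9

(1.671e9) / (12.48e6) = 0.13389e3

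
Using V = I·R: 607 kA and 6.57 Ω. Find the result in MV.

607e3 × 6.57 = 3987.99e3 V

3.98799 MV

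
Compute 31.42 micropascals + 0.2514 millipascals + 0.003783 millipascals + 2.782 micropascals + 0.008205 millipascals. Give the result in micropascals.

In micropascals:
  31.42 micropascals → 31.42
  0.2514 millipascals = 0.2514 × 10³ micropascals = 251.4
  0.003783 millipascals = 0.003783 × 10³ micropascals = 3.783
  2.782 micropascals → 2.782
  0.008205 millipascals = 0.008205 × 10³ micropascals = 8.205
Sum: 31.42 + 251.4 + 3.783 + 2.782 + 8.205 = 297.59

297.59 micropascals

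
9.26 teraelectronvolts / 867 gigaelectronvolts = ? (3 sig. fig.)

10.7

(9.26e12) / (867e9) = 0.01068e3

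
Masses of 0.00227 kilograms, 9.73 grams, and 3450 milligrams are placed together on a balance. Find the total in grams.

In grams:
  0.00227 kilograms = 0.00227e3 grams = 2.27
  9.73 grams → 9.73
  3450 milligrams = 3450e-3 grams = 3.45
Sum: 2.27 + 9.73 + 3.45 = 15.45

15.45 grams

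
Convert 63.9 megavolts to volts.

63900000 volts

mega = 10^6, (no prefix) = 10^0; factor is 10^6.
63.9 × 10^6 = 63900000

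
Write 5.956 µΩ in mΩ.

micro = 10^-6, milli = 10^-3; factor is 10^-3.
5.956 × 10^-3 = 0.005956

0.005956 mΩ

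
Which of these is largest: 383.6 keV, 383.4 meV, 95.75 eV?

383.6 keV

383.6 keV = 383600 eV
383.4 meV = 0.3834 eV
95.75 eV = 95.75 eV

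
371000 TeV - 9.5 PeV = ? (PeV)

In PeV:
  371000 TeV = 371000e-3 PeV = 371
  9.5 PeV → 9.5
Difference: 371 - 9.5 = 361.5

361.5 PeV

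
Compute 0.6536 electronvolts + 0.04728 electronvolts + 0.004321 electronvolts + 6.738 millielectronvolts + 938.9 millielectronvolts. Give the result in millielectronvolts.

1650.839 millielectronvolts

In millielectronvolts:
  0.6536 electronvolts = 0.6536 × 10^3 millielectronvolts = 653.6
  0.04728 electronvolts = 0.04728 × 10^3 millielectronvolts = 47.28
  0.004321 electronvolts = 0.004321 × 10^3 millielectronvolts = 4.321
  6.738 millielectronvolts → 6.738
  938.9 millielectronvolts → 938.9
Sum: 653.6 + 47.28 + 4.321 + 6.738 + 938.9 = 1650.839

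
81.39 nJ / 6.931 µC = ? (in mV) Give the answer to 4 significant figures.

11.74 mV

(81.39 × 10⁻⁹) / (6.931 × 10⁻⁶) = 11.7429 × 10⁻³ V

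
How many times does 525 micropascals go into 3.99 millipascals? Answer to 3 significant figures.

(3.99e-3) / (525e-6) = 0.0076e3

7.60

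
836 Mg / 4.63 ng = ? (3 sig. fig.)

181000000000000000

(836 × 10⁶) / (4.63 × 10⁻⁹) = 180.6 × 10¹⁵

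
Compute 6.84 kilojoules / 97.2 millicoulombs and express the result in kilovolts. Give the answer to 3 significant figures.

70.4 kilovolts

(6.84 × 10^3) / (97.2 × 10^-3) = 0.07037 × 10^6 V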